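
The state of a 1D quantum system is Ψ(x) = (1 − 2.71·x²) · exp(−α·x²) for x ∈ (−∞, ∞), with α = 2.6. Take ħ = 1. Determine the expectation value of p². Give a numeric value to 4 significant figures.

7.605

p² Ψ = −ħ² d²Ψ/dx²; ⟨p²⟩ = −ħ² ∫ Ψ*·Ψ'' dx / ∫|Ψ|² dx.
Expand each integrand as polynomial × e^(−2αx²) and use ∫x^(2j)·e^(−2αx²) dx = (2j−1)!!/(4α)^j · √(π/(2α)), odd powers → 0; here √(π/(2α)) = 0.77727. Differentiate with the product rule, d/dx e^(−αx²) = −2αx·e^(−αx²).
State is unnormalized: ∫|Ψ|² dx = 0.53053, and ∫Ψ*·(−ħ² Ψ'') dx = 4.0347, so ⟨p²⟩ = 4.0347 / 0.53053.
⟨p²⟩ = 7.6050.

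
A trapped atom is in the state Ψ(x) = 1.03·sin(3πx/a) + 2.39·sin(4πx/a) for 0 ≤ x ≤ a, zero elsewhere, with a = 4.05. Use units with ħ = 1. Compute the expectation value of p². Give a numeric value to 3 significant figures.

p² Ψ = −ħ² d²Ψ/dx²; ⟨p²⟩ = −ħ² ∫ Ψ*·Ψ'' dx / ∫|Ψ|² dx.
d²/dx² sin(jπx/a) = −(jπ/a)²·sin(jπx/a); on 0 ≤ x ≤ a, ∫sin²(jπx/a) dx = a/2 and ∫sin(jπx/a)·sin(lπx/a) dx = 0 for j ≠ l, so only diagonal terms survive in ∫|Ψ|² and ∫Ψ·Ψ″; ∫Ψ·Ψ′ dx = [Ψ²/2] between the walls = 0.
State is unnormalized: ∫|Ψ|² dx = 13.715, and ∫Ψ*·(−ħ² Ψ'') dx = 122.99, so ⟨p²⟩ = 122.99 / 13.715.
⟨p²⟩ = 8.9677.

8.97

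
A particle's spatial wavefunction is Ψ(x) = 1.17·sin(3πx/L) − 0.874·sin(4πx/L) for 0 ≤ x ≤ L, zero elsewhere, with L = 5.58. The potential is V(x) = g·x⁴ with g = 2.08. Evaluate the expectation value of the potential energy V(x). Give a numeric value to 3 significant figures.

676.

⟨V⟩ = ∫ V(x)·|Ψ|² dx / ∫|Ψ|² dx.
On 0 ≤ x ≤ L (j ≠ l): ∫sin²(jπx/L) dx = L/2, ∫sin(jπx/L)·sin(lπx/L) dx = 0; diagonal moments ∫x·sin²(jπx/L) dx = L²/4, ∫x²·sin²(jπx/L) dx = L³·(1/6 − 1/(4j²π²)); cross terms ∫x·sin(jπx/L)·sin(lπx/L) dx = 0 for j + l even and −4jlL²/(π²(j² − l²)²) for j + l odd, ∫x²·sin(jπx/L)·sin(lπx/L) dx = (−1)^(j+l)·4jlL³/(π²(j² − l²)²); higher powers the same way via product-to-sum and parts.
State is unnormalized: ∫|Ψ|² dx = 5.9504, and ∫Ψ*·V(x)·Ψ dx = 4022.0, so ⟨V⟩ = 4022.0 / 5.9504.
⟨V⟩ = 675.91.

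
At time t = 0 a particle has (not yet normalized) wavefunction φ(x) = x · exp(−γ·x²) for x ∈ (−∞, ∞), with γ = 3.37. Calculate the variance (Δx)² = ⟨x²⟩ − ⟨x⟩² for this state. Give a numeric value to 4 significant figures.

Compute ⟨x⟩ and ⟨x²⟩ separately, then (Δx)² = ⟨x²⟩ − ⟨x⟩².
Expand each integrand as polynomial × e^(−2γx²) and use ∫x^(2j)·e^(−2γx²) dx = (2j−1)!!/(4γ)^j · √(π/(2γ)), odd powers → 0; here √(π/(2γ)) = 0.68272.
Normalization: ∫|φ|² dx = 0.050647.
⟨x⟩ = 0.0000 and ⟨x²⟩ = 0.22255.
(Δx)² = 0.22255 − (0.0000)² = 0.22255.

0.2226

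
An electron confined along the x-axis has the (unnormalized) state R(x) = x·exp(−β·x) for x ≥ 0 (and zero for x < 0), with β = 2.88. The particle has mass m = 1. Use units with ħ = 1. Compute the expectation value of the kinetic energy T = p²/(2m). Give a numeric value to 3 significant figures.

4.15

T = −(ħ²/2m) d²/dx², so ⟨T⟩ = −(ħ²/2m) ∫ R*·R'' dx / ∫|R|² dx; with m = 1.
Differentiate x·exp(−β·x) with the product rule; every integrand then reduces to terms xʲ·e^(−2βx) on [0, ∞), with ∫₀^∞ xʲ·e^(−2βx) dx = j!/(2β)^(j+1).
State is unnormalized: ∫|R|² dx = 0.010466, and ∫R*·(−ħ²/2m · R'') dx = 0.043403, so ⟨T⟩ = 0.043403 / 0.010466.
⟨T⟩ = 4.1472.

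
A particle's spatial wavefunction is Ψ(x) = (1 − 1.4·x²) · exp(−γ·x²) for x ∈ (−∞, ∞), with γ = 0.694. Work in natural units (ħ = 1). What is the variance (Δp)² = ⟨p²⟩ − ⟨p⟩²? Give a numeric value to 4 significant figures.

Compute ⟨p⟩ and ⟨p²⟩ separately; (Δp)² = ⟨p²⟩ − ⟨p⟩².
Expand each integrand as polynomial × e^(−2γx²) and use ∫x^(2j)·e^(−2γx²) dx = (2j−1)!!/(4γ)^j · √(π/(2γ)), odd powers → 0; here √(π/(2γ)) = 1.5045. Differentiate with the product rule, d/dx e^(−γx²) = −2γx·e^(−γx²).
Normalization: ∫|Ψ|² dx = 1.1349.
⟨p⟩ = 0.0000 and ⟨p²⟩ = 3.4858.
(Δp)² = 3.4858 − (0.0000)² = 3.4858.

3.486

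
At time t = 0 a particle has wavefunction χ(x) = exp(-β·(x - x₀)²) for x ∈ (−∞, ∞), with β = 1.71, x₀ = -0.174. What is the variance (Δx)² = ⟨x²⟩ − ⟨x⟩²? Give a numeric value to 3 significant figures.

0.146

Compute ⟨x⟩ and ⟨x²⟩ separately, then (Δx)² = ⟨x²⟩ − ⟨x⟩².
Gaussian moments (u = x − x₀): ∫u^(2j)·e^(−2βu²) du = (2j−1)!!/(4β)^j · √(π/(2β)), odd powers integrate to 0; here √(π/(2β)) = 0.95843.
Normalization: ∫|χ|² dx = 0.95843.
⟨x⟩ = -0.17400 and ⟨x²⟩ = 0.17647.
(Δx)² = 0.17647 − (-0.17400)² = 0.14620.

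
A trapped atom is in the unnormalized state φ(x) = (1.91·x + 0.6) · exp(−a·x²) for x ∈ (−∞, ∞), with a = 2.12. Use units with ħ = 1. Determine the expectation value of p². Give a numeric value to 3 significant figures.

4.43

p² φ = −ħ² d²φ/dx²; ⟨p²⟩ = −ħ² ∫ φ*·φ'' dx / ∫|φ|² dx.
Expand each integrand as polynomial × e^(−2ax²) and use ∫x^(2j)·e^(−2ax²) dx = (2j−1)!!/(4a)^j · √(π/(2a)), odd powers → 0; here √(π/(2a)) = 0.86078. Differentiate with the product rule, d/dx e^(−ax²) = −2ax·e^(−ax²).
State is unnormalized: ∫|φ|² dx = 0.68019, and ∫φ*·(−ħ² φ'') dx = 3.0121, so ⟨p²⟩ = 3.0121 / 0.68019.
⟨p²⟩ = 4.4283.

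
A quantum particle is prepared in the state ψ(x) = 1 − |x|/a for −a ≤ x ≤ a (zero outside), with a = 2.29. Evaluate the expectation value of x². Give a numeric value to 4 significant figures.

⟨x²⟩ = ∫ x²·|ψ|² dx / ∫|ψ|² dx (integrals over the domain).
ψ is even, so ∫ over [−a, a] = 2∫₀ᵃ with ψ = 1 − x/a there: ∫₀ᵃ (1 − x/a)² dx = a/3, ∫₀ᵃ x²(1 − x/a)² dx = a³/30, ∫₀ᵃ x⁴(1 − x/a)² dx = a⁵/105.
State is unnormalized: ∫|ψ|² dx = 1.5267, and ∫ψ*·x²·ψ dx = 0.80060, so ⟨x²⟩ = 0.80060 / 1.5267.
⟨x²⟩ = 0.52441.

0.5244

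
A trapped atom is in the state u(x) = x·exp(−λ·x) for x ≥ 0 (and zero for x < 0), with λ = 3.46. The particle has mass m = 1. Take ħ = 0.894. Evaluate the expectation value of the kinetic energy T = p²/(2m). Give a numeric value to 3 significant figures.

T = −(ħ²/2m) d²/dx², so ⟨T⟩ = −(ħ²/2m) ∫ u*·u'' dx / ∫|u|² dx; with m = 1.
Differentiate x·exp(−λ·x) with the product rule; every integrand then reduces to terms xʲ·e^(−2λx) on [0, ∞), with ∫₀^∞ xʲ·e^(−2λx) dx = j!/(2λ)^(j+1).
State is unnormalized: ∫|u|² dx = 0.0060355, and ∫u*·(−ħ²/2m · u'') dx = 0.028874, so ⟨T⟩ = 0.028874 / 0.0060355.
⟨T⟩ = 4.7841.

4.78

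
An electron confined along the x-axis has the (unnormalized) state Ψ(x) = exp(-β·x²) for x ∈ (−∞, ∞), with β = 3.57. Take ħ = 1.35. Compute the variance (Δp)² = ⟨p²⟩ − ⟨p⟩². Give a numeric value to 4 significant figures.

6.506

Compute ⟨p⟩ and ⟨p²⟩ separately; (Δp)² = ⟨p²⟩ − ⟨p⟩².
Gaussian moments: ∫x^(2j)·e^(−2βx²) dx = (2j−1)!!/(4β)^j · √(π/(2β)), odd powers integrate to 0; here √(π/(2β)) = 0.66332. Derivatives: d/dx e^(−βx²) = −2βx·e^(−βx²), d²/dx² e^(−βx²) = (4β²x² − 2β)·e^(−βx²).
Normalization: ∫|Ψ|² dx = 0.66332.
⟨p⟩ = 0.0000 and ⟨p²⟩ = 6.5063.
(Δp)² = 6.5063 − (0.0000)² = 6.5063.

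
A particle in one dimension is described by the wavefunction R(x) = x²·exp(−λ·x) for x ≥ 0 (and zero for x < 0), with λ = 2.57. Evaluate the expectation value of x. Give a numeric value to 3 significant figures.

⟨x⟩ = ∫ x·|R|² dx / ∫|R|² dx (integrals over the domain).
Every integrand reduces to terms xʲ·e^(−2λx) on [0, ∞); use ∫₀^∞ xʲ·e^(−2λx) dx = j!/(2λ)^(j+1).
State is unnormalized: ∫|R|² dx = 0.0066895, and ∫R*·x·R dx = 0.0065073, so ⟨x⟩ = 0.0065073 / 0.0066895.
⟨x⟩ = 0.97276.

0.973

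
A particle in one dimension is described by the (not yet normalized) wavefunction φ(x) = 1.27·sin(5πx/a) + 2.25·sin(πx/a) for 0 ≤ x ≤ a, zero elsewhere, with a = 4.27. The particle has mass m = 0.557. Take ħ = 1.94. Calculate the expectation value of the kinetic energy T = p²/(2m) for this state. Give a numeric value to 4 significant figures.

12.43

T = −(ħ²/2m) d²/dx², so ⟨T⟩ = −(ħ²/2m) ∫ φ*·φ'' dx / ∫|φ|² dx; with m = 0.557.
d²/dx² sin(jπx/a) = −(jπ/a)²·sin(jπx/a); on 0 ≤ x ≤ a, ∫sin²(jπx/a) dx = a/2 and ∫sin(jπx/a)·sin(lπx/a) dx = 0 for j ≠ l, so only diagonal terms survive in ∫|φ|² and ∫φ·φ″; ∫φ·φ′ dx = [φ²/2] between the walls = 0.
State is unnormalized: ∫|φ|² dx = 14.252, and ∫φ*·(−ħ²/2m · φ'') dx = 177.20, so ⟨T⟩ = 177.20 / 14.252.
⟨T⟩ = 12.434.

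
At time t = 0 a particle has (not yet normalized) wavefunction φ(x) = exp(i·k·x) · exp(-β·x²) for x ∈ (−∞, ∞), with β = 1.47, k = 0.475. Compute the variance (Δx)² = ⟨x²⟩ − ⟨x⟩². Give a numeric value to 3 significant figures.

0.170

Compute ⟨x⟩ and ⟨x²⟩ separately, then (Δx)² = ⟨x²⟩ − ⟨x⟩².
Gaussian moments: ∫x^(2j)·e^(−2βx²) dx = (2j−1)!!/(4β)^j · √(π/(2β)), odd powers integrate to 0; here √(π/(2β)) = 1.0337.
Normalization: ∫|φ|² dx = 1.0337.
⟨x⟩ = 0.0000 and ⟨x²⟩ = 0.17007.
(Δx)² = 0.17007 − (0.0000)² = 0.17007.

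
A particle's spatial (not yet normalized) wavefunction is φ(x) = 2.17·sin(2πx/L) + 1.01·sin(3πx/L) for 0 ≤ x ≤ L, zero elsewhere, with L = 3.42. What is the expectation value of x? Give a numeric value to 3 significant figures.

⟨x⟩ = ∫ x·|φ|² dx / ∫|φ|² dx (integrals over the domain).
On 0 ≤ x ≤ L (j ≠ l): ∫sin²(jπx/L) dx = L/2, ∫sin(jπx/L)·sin(lπx/L) dx = 0; diagonal moments ∫x·sin²(jπx/L) dx = L²/4, ∫x²·sin²(jπx/L) dx = L³·(1/6 − 1/(4j²π²)); cross terms ∫x·sin(jπx/L)·sin(lπx/L) dx = 0 for j + l even and −4jlL²/(π²(j² − l²)²) for j + l odd, ∫x²·sin(jπx/L)·sin(lπx/L) dx = (−1)^(j+l)·4jlL³/(π²(j² − l²)²); higher powers the same way via product-to-sum and parts.
State is unnormalized: ∫|φ|² dx = 9.7966, and ∫φ*·x·φ dx = 11.765, so ⟨x⟩ = 11.765 / 9.7966.
⟨x⟩ = 1.2010.

1.20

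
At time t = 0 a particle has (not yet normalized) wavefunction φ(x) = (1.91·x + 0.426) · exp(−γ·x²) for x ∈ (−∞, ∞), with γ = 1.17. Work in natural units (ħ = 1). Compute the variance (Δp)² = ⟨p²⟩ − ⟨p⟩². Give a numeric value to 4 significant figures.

Compute ⟨p⟩ and ⟨p²⟩ separately; (Δp)² = ⟨p²⟩ − ⟨p⟩².
Expand each integrand as polynomial × e^(−2γx²) and use ∫x^(2j)·e^(−2γx²) dx = (2j−1)!!/(4γ)^j · √(π/(2γ)), odd powers → 0; here √(π/(2γ)) = 1.1587. Differentiate with the product rule, d/dx e^(−γx²) = −2γx·e^(−γx²).
Normalization: ∫|φ|² dx = 1.1135.
⟨p⟩ = 0.0000 and ⟨p²⟩ = 3.0681.
(Δp)² = 3.0681 − (0.0000)² = 3.0681.

3.068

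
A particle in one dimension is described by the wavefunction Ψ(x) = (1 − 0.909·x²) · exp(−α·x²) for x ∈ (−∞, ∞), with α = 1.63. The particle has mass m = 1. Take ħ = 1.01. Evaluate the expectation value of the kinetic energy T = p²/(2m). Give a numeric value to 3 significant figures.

1.51

T = −(ħ²/2m) d²/dx², so ⟨T⟩ = −(ħ²/2m) ∫ Ψ*·Ψ'' dx / ∫|Ψ|² dx; with m = 1.
Expand each integrand as polynomial × e^(−2αx²) and use ∫x^(2j)·e^(−2αx²) dx = (2j−1)!!/(4α)^j · √(π/(2α)), odd powers → 0; here √(π/(2α)) = 0.98167. Differentiate with the product rule, d/dx e^(−αx²) = −2αx·e^(−αx²).
State is unnormalized: ∫|Ψ|² dx = 0.76519, and ∫Ψ*·(−ħ²/2m · Ψ'') dx = 1.1548, so ⟨T⟩ = 1.1548 / 0.76519.
⟨T⟩ = 1.5091.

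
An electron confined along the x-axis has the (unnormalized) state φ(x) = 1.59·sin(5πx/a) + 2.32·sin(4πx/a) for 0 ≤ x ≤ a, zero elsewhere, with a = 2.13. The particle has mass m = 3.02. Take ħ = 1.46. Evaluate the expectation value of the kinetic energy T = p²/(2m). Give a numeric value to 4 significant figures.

14.49

T = −(ħ²/2m) d²/dx², so ⟨T⟩ = −(ħ²/2m) ∫ φ*·φ'' dx / ∫|φ|² dx; with m = 3.02.
d²/dx² sin(jπx/a) = −(jπ/a)²·sin(jπx/a); on 0 ≤ x ≤ a, ∫sin²(jπx/a) dx = a/2 and ∫sin(jπx/a)·sin(lπx/a) dx = 0 for j ≠ l, so only diagonal terms survive in ∫|φ|² and ∫φ·φ″; ∫φ·φ′ dx = [φ²/2] between the walls = 0.
State is unnormalized: ∫|φ|² dx = 8.4247, and ∫φ*·(−ħ²/2m · φ'') dx = 122.09, so ⟨T⟩ = 122.09 / 8.4247.
⟨T⟩ = 14.492.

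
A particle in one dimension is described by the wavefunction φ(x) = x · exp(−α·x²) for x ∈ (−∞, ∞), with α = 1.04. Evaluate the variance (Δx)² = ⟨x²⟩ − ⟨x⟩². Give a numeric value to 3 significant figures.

Compute ⟨x⟩ and ⟨x²⟩ separately, then (Δx)² = ⟨x²⟩ − ⟨x⟩².
Expand each integrand as polynomial × e^(−2αx²) and use ∫x^(2j)·e^(−2αx²) dx = (2j−1)!!/(4α)^j · √(π/(2α)), odd powers → 0; here √(π/(2α)) = 1.2290.
Normalization: ∫|φ|² dx = 0.29543.
⟨x⟩ = 0.0000 and ⟨x²⟩ = 0.72115.
(Δx)² = 0.72115 − (0.0000)² = 0.72115.

0.721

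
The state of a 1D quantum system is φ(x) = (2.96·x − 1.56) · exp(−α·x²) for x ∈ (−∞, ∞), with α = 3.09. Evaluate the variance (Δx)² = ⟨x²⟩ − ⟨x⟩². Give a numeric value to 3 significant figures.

Compute ⟨x⟩ and ⟨x²⟩ separately, then (Δx)² = ⟨x²⟩ − ⟨x⟩².
Expand each integrand as polynomial × e^(−2αx²) and use ∫x^(2j)·e^(−2αx²) dx = (2j−1)!!/(4α)^j · √(π/(2α)), odd powers → 0; here √(π/(2α)) = 0.71299.
Normalization: ∫|φ|² dx = 2.2405.
⟨x⟩ = -0.23777 and ⟨x²⟩ = 0.11741.
(Δx)² = 0.11741 − (-0.23777)² = 0.060873.

0.0609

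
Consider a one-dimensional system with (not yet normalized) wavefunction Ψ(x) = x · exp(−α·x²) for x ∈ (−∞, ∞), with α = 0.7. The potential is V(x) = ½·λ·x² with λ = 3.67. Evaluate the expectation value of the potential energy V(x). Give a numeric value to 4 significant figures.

⟨V⟩ = ∫ V(x)·|Ψ|² dx / ∫|Ψ|² dx.
Expand each integrand as polynomial × e^(−2αx²) and use ∫x^(2j)·e^(−2αx²) dx = (2j−1)!!/(4α)^j · √(π/(2α)), odd powers → 0; here √(π/(2α)) = 1.4980.
State is unnormalized: ∫|Ψ|² dx = 0.53500, and ∫Ψ*·V(x)·Ψ dx = 1.0518, so ⟨V⟩ = 1.0518 / 0.53500.
⟨V⟩ = 1.9661.

1.966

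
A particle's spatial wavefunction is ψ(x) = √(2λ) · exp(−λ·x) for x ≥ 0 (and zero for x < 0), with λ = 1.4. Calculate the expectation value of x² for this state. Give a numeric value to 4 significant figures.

0.2551

⟨x²⟩ = ∫ x²·|ψ|² dx (integrals over the domain).
Every integrand reduces to terms xʲ·e^(−2λx) on [0, ∞); use ∫₀^∞ xʲ·e^(−2λx) dx = j!/(2λ)^(j+1).
⟨x²⟩ = 0.25510.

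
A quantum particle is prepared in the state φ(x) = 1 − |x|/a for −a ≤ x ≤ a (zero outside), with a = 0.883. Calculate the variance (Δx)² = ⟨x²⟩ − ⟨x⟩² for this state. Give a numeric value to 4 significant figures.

0.07797

Compute ⟨x⟩ and ⟨x²⟩ separately, then (Δx)² = ⟨x²⟩ − ⟨x⟩².
φ is even, so ∫ over [−a, a] = 2∫₀ᵃ with φ = 1 − x/a there: ∫₀ᵃ (1 − x/a)² dx = a/3, ∫₀ᵃ x²(1 − x/a)² dx = a³/30, ∫₀ᵃ x⁴(1 − x/a)² dx = a⁵/105.
Normalization: ∫|φ|² dx = 0.58867.
⟨x⟩ = 0.0000 and ⟨x²⟩ = 0.077969.
(Δx)² = 0.077969 − (0.0000)² = 0.077969.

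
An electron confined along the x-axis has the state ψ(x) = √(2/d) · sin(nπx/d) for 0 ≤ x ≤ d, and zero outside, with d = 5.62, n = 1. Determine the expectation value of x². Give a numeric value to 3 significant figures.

⟨x²⟩ = ∫ x²·|ψ|² dx (integrals over the domain).
With sin²θ = (1 − cos2θ)/2 on 0 ≤ x ≤ d: ∫sin²(nπx/d) dx = d/2, ∫x·sin²(nπx/d) dx = d²/4, ∫x²·sin²(nπx/d) dx = d³·(1/6 − 1/(4n²π²)); higher powers xᵏ the same way, integrating xᵏ·cos(2nπx/d) by parts.
⟨x²⟩ = 8.9280.

8.93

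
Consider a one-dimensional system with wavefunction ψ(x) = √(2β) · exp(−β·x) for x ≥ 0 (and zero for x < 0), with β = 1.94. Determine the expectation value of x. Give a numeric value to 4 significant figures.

0.2577

⟨x⟩ = ∫ x·|ψ|² dx (integrals over the domain).
Every integrand reduces to terms xʲ·e^(−2βx) on [0, ∞); use ∫₀^∞ xʲ·e^(−2βx) dx = j!/(2β)^(j+1).
⟨x⟩ = 0.25773.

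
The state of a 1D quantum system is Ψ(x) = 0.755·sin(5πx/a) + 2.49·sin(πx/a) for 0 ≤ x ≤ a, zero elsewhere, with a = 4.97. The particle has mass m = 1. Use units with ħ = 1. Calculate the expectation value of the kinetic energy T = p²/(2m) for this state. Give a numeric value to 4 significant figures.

T = −(ħ²/2m) d²/dx², so ⟨T⟩ = −(ħ²/2m) ∫ Ψ*·Ψ'' dx / ∫|Ψ|² dx; with m = 1.
d²/dx² sin(jπx/a) = −(jπ/a)²·sin(jπx/a); on 0 ≤ x ≤ a, ∫sin²(jπx/a) dx = a/2 and ∫sin(jπx/a)·sin(lπx/a) dx = 0 for j ≠ l, so only diagonal terms survive in ∫|Ψ|² and ∫Ψ·Ψ″; ∫Ψ·Ψ′ dx = [Ψ²/2] between the walls = 0.
State is unnormalized: ∫|Ψ|² dx = 16.824, and ∫Ψ*·(−ħ²/2m · Ψ'') dx = 10.153, so ⟨T⟩ = 10.153 / 16.824.
⟨T⟩ = 0.60349.

0.6035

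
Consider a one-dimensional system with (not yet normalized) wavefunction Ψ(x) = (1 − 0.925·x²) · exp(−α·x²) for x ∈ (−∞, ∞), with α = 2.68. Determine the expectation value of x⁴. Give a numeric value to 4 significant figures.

⟨x⁴⟩ = ∫ x⁴·|Ψ|² dx / ∫|Ψ|² dx (integrals over the domain).
Expand each integrand as polynomial × e^(−2αx²) and use ∫x^(2j)·e^(−2αx²) dx = (2j−1)!!/(4α)^j · √(π/(2α)), odd powers → 0; here √(π/(2α)) = 0.76558.
State is unnormalized: ∫|Ψ|² dx = 0.65056, and ∫Ψ*·x⁴·Ψ dx = 0.0079488, so ⟨x⁴⟩ = 0.0079488 / 0.65056.
⟨x⁴⟩ = 0.012218.

0.01222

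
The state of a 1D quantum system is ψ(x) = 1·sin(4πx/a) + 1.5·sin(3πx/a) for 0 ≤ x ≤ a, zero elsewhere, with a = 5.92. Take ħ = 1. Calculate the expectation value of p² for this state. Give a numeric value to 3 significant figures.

p² ψ = −ħ² d²ψ/dx²; ⟨p²⟩ = −ħ² ∫ ψ*·ψ'' dx / ∫|ψ|² dx.
d²/dx² sin(jπx/a) = −(jπ/a)²·sin(jπx/a); on 0 ≤ x ≤ a, ∫sin²(jπx/a) dx = a/2 and ∫sin(jπx/a)·sin(lπx/a) dx = 0 for j ≠ l, so only diagonal terms survive in ∫|ψ|² and ∫ψ·ψ″; ∫ψ·ψ′ dx = [ψ²/2] between the walls = 0.
State is unnormalized: ∫|ψ|² dx = 9.6200, and ∫ψ*·(−ħ² ψ'') dx = 30.217, so ⟨p²⟩ = 30.217 / 9.6200.
⟨p²⟩ = 3.1411.

3.14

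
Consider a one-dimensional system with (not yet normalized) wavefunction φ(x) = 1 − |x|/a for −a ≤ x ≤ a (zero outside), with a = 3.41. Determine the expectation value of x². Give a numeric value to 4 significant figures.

⟨x²⟩ = ∫ x²·|φ|² dx / ∫|φ|² dx (integrals over the domain).
φ is even, so ∫ over [−a, a] = 2∫₀ᵃ with φ = 1 − x/a there: ∫₀ᵃ (1 − x/a)² dx = a/3, ∫₀ᵃ x²(1 − x/a)² dx = a³/30, ∫₀ᵃ x⁴(1 − x/a)² dx = a⁵/105.
State is unnormalized: ∫|φ|² dx = 2.2733, and ∫φ*·x²·φ dx = 2.6435, so ⟨x²⟩ = 2.6435 / 2.2733.
⟨x²⟩ = 1.1628.

1.163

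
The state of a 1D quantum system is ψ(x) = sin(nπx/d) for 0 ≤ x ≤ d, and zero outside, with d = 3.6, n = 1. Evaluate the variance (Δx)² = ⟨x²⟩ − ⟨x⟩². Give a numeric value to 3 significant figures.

0.423

Compute ⟨x⟩ and ⟨x²⟩ separately, then (Δx)² = ⟨x²⟩ − ⟨x⟩².
With sin²θ = (1 − cos2θ)/2 on 0 ≤ x ≤ d: ∫sin²(nπx/d) dx = d/2, ∫x·sin²(nπx/d) dx = d²/4, ∫x²·sin²(nπx/d) dx = d³·(1/6 − 1/(4n²π²)); higher powers xᵏ the same way, integrating xᵏ·cos(2nπx/d) by parts.
Normalization: ∫|ψ|² dx = 1.8000.
⟨x⟩ = 1.8000 and ⟨x²⟩ = 3.6634.
(Δx)² = 3.6634 − (1.8000)² = 0.42344.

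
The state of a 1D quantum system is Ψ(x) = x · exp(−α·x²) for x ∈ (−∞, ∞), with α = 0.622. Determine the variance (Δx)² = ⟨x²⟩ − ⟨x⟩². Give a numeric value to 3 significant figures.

1.21

Compute ⟨x⟩ and ⟨x²⟩ separately, then (Δx)² = ⟨x²⟩ − ⟨x⟩².
Expand each integrand as polynomial × e^(−2αx²) and use ∫x^(2j)·e^(−2αx²) dx = (2j−1)!!/(4α)^j · √(π/(2α)), odd powers → 0; here √(π/(2α)) = 1.5891.
Normalization: ∫|Ψ|² dx = 0.63873.
⟨x⟩ = 0.0000 and ⟨x²⟩ = 1.2058.
(Δx)² = 1.2058 − (0.0000)² = 1.2058.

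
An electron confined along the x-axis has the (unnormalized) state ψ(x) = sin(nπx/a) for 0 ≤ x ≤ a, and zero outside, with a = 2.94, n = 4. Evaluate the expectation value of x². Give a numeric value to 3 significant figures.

⟨x²⟩ = ∫ x²·|ψ|² dx / ∫|ψ|² dx (integrals over the domain).
With sin²θ = (1 − cos2θ)/2 on 0 ≤ x ≤ a: ∫sin²(nπx/a) dx = a/2, ∫x·sin²(nπx/a) dx = a²/4, ∫x²·sin²(nπx/a) dx = a³·(1/6 − 1/(4n²π²)); higher powers xᵏ the same way, integrating xᵏ·cos(2nπx/a) by parts.
State is unnormalized: ∫|ψ|² dx = 1.4700, and ∫ψ*·x²·ψ dx = 4.1951, so ⟨x²⟩ = 4.1951 / 1.4700.
⟨x²⟩ = 2.8538.

2.85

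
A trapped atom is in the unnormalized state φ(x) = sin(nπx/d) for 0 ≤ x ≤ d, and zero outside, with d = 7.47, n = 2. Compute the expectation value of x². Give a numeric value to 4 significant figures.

17.89

⟨x²⟩ = ∫ x²·|φ|² dx / ∫|φ|² dx (integrals over the domain).
With sin²θ = (1 − cos2θ)/2 on 0 ≤ x ≤ d: ∫sin²(nπx/d) dx = d/2, ∫x·sin²(nπx/d) dx = d²/4, ∫x²·sin²(nπx/d) dx = d³·(1/6 − 1/(4n²π²)); higher powers xᵏ the same way, integrating xᵏ·cos(2nπx/d) by parts.
State is unnormalized: ∫|φ|² dx = 3.7350, and ∫φ*·x²·φ dx = 66.832, so ⟨x²⟩ = 66.832 / 3.7350.
⟨x²⟩ = 17.894.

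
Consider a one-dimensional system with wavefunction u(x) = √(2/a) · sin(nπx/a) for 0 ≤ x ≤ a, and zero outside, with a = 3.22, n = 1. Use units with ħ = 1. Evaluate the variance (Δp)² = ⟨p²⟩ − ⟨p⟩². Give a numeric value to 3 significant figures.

0.952

Compute ⟨p⟩ and ⟨p²⟩ separately; (Δp)² = ⟨p²⟩ − ⟨p⟩².
d/dx sin(nπx/a) = (nπ/a)·cos(nπx/a) and d²/dx² sin(nπx/a) = −(nπ/a)²·sin(nπx/a); on 0 ≤ x ≤ a, ∫sin²(nπx/a) dx = a/2 and ∫sin(nπx/a)·cos(nπx/a) dx = 0.
⟨p⟩ = 0.0000 and ⟨p²⟩ = 0.95189.
(Δp)² = 0.95189 − (0.0000)² = 0.95189.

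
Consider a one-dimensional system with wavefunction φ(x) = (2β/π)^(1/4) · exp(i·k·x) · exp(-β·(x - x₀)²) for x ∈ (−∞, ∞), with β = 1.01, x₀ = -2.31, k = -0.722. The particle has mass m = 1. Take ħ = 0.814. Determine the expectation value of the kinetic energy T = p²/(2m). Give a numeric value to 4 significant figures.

0.5073

T = −(ħ²/2m) d²/dx², so ⟨T⟩ = −(ħ²/2m) ∫ φ*·φ'' dx; with m = 1.
Gaussian moments (u = x − x₀): ∫u^(2j)·e^(−2βu²) du = (2j−1)!!/(4β)^j · √(π/(2β)), odd powers integrate to 0; here √(π/(2β)) = 1.2471. Derivatives: φ′ = (ik − 2βu)·φ, φ″ = ((ik − 2βu)² − 2β)·φ; the odd-in-u pieces drop out.
⟨T⟩ = 0.50731.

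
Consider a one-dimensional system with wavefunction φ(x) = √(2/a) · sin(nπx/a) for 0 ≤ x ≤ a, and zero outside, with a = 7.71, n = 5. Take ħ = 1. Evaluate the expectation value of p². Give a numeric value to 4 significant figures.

4.151

p² φ = −ħ² d²φ/dx²; ⟨p²⟩ = −ħ² ∫ φ*·φ'' dx.
d/dx sin(nπx/a) = (nπ/a)·cos(nπx/a) and d²/dx² sin(nπx/a) = −(nπ/a)²·sin(nπx/a); on 0 ≤ x ≤ a, ∫sin²(nπx/a) dx = a/2 and ∫sin(nπx/a)·cos(nπx/a) dx = 0.
⟨p²⟩ = 4.1508.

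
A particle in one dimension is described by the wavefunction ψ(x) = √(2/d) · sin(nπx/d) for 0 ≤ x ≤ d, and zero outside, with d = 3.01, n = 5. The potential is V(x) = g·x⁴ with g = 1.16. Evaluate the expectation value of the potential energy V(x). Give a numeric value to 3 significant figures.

⟨V⟩ = ∫ V(x)·|ψ|² dx.
With sin²θ = (1 − cos2θ)/2 on 0 ≤ x ≤ d: ∫sin²(nπx/d) dx = d/2, ∫x·sin²(nπx/d) dx = d²/4, ∫x²·sin²(nπx/d) dx = d³·(1/6 − 1/(4n²π²)); higher powers xᵏ the same way, integrating xᵏ·cos(2nπx/d) by parts.
⟨V⟩ = 18.660.

18.7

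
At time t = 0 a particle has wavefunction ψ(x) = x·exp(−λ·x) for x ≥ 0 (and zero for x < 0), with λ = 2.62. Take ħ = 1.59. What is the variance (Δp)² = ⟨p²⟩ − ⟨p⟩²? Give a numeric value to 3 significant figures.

Compute ⟨p⟩ and ⟨p²⟩ separately; (Δp)² = ⟨p²⟩ − ⟨p⟩².
Differentiate x·exp(−λ·x) with the product rule; every integrand then reduces to terms xʲ·e^(−2λx) on [0, ∞), with ∫₀^∞ xʲ·e^(−2λx) dx = j!/(2λ)^(j+1).
Normalization: ∫|ψ|² dx = 0.013901.
⟨p⟩ = 0.0000 and ⟨p²⟩ = 17.354.
(Δp)² = 17.354 − (0.0000)² = 17.354.

17.4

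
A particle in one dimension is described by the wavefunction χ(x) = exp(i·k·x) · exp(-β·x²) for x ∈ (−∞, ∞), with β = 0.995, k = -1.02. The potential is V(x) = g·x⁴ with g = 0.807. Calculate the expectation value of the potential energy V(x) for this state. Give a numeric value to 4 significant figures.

⟨V⟩ = ∫ V(x)·|χ|² dx / ∫|χ|² dx.
Gaussian moments: ∫x^(2j)·e^(−2βx²) dx = (2j−1)!!/(4β)^j · √(π/(2β)), odd powers integrate to 0; here √(π/(2β)) = 1.2565.
State is unnormalized: ∫|χ|² dx = 1.2565, and ∫χ*·V(x)·χ dx = 0.19203, so ⟨V⟩ = 0.19203 / 1.2565.
⟨V⟩ = 0.15284.

0.1528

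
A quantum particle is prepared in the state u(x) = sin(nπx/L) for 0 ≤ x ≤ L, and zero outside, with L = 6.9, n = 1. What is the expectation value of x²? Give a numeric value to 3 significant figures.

⟨x²⟩ = ∫ x²·|u|² dx / ∫|u|² dx (integrals over the domain).
With sin²θ = (1 − cos2θ)/2 on 0 ≤ x ≤ L: ∫sin²(nπx/L) dx = L/2, ∫x·sin²(nπx/L) dx = L²/4, ∫x²·sin²(nπx/L) dx = L³·(1/6 − 1/(4n²π²)); higher powers xᵏ the same way, integrating xᵏ·cos(2nπx/L) by parts.
State is unnormalized: ∫|u|² dx = 3.4500, and ∫u*·x²·u dx = 46.430, so ⟨x²⟩ = 46.430 / 3.4500.
⟨x²⟩ = 13.458.

13.5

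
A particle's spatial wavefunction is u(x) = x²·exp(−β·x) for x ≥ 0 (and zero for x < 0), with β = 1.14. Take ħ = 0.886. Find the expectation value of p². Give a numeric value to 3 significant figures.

0.340

p² u = −ħ² d²u/dx²; ⟨p²⟩ = −ħ² ∫ u*·u'' dx / ∫|u|² dx.
Differentiate x²·exp(−β·x) with the product rule; every integrand then reduces to terms xʲ·e^(−2βx) on [0, ∞), with ∫₀^∞ xʲ·e^(−2βx) dx = j!/(2β)^(j+1).
State is unnormalized: ∫|u|² dx = 0.38953, and ∫u*·(−ħ² u'') dx = 0.13246, so ⟨p²⟩ = 0.13246 / 0.38953.
⟨p²⟩ = 0.34006.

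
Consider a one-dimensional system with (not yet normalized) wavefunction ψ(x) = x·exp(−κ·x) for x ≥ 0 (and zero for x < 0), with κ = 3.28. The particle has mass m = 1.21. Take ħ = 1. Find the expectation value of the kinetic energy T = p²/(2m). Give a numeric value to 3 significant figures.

T = −(ħ²/2m) d²/dx², so ⟨T⟩ = −(ħ²/2m) ∫ ψ*·ψ'' dx / ∫|ψ|² dx; with m = 1.21.
Differentiate x·exp(−κ·x) with the product rule; every integrand then reduces to terms xʲ·e^(−2κx) on [0, ∞), with ∫₀^∞ xʲ·e^(−2κx) dx = j!/(2κ)^(j+1).
State is unnormalized: ∫|ψ|² dx = 0.0070847, and ∫ψ*·(−ħ²/2m · ψ'') dx = 0.031496, so ⟨T⟩ = 0.031496 / 0.0070847.
⟨T⟩ = 4.4456.

4.45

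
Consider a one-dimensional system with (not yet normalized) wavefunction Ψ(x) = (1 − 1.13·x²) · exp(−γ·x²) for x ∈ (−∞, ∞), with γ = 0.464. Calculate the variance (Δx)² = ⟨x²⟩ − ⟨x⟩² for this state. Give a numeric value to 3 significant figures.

1.75

Compute ⟨x⟩ and ⟨x²⟩ separately, then (Δx)² = ⟨x²⟩ − ⟨x⟩².
Expand each integrand as polynomial × e^(−2γx²) and use ∫x^(2j)·e^(−2γx²) dx = (2j−1)!!/(4γ)^j · √(π/(2γ)), odd powers → 0; here √(π/(2γ)) = 1.8399.
Normalization: ∫|Ψ|² dx = 1.6456.
⟨x⟩ = 0.0000 and ⟨x²⟩ = 1.7514.
(Δx)² = 1.7514 − (0.0000)² = 1.7514.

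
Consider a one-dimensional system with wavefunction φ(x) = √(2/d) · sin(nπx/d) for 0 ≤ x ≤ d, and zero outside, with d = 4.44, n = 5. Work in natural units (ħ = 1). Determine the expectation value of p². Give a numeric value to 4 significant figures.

12.52

p² φ = −ħ² d²φ/dx²; ⟨p²⟩ = −ħ² ∫ φ*·φ'' dx.
d/dx sin(nπx/d) = (nπ/d)·cos(nπx/d) and d²/dx² sin(nπx/d) = −(nπ/d)²·sin(nπx/d); on 0 ≤ x ≤ d, ∫sin²(nπx/d) dx = d/2 and ∫sin(nπx/d)·cos(nπx/d) dx = 0.
⟨p²⟩ = 12.516.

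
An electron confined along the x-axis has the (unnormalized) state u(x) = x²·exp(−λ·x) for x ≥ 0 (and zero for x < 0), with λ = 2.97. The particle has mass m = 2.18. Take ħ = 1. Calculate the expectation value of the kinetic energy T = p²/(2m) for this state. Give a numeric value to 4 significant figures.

0.6744

T = −(ħ²/2m) d²/dx², so ⟨T⟩ = −(ħ²/2m) ∫ u*·u'' dx / ∫|u|² dx; with m = 2.18.
Differentiate x²·exp(−λ·x) with the product rule; every integrand then reduces to terms xʲ·e^(−2λx) on [0, ∞), with ∫₀^∞ xʲ·e^(−2λx) dx = j!/(2λ)^(j+1).
State is unnormalized: ∫|u|² dx = 0.0032455, and ∫u*·(−ħ²/2m · u'') dx = 0.0021887, so ⟨T⟩ = 0.0021887 / 0.0032455.
⟨T⟩ = 0.67438.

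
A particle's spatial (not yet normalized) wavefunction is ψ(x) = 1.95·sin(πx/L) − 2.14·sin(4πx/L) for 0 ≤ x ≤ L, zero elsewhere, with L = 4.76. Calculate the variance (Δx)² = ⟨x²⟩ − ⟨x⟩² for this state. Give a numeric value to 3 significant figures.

Compute ⟨x⟩ and ⟨x²⟩ separately, then (Δx)² = ⟨x²⟩ − ⟨x⟩².
On 0 ≤ x ≤ L (j ≠ l): ∫sin²(jπx/L) dx = L/2, ∫sin(jπx/L)·sin(lπx/L) dx = 0; diagonal moments ∫x·sin²(jπx/L) dx = L²/4, ∫x²·sin²(jπx/L) dx = L³·(1/6 − 1/(4j²π²)); cross terms ∫x·sin(jπx/L)·sin(lπx/L) dx = 0 for j + l even and −4jlL²/(π²(j² − l²)²) for j + l odd, ∫x²·sin(jπx/L)·sin(lπx/L) dx = (−1)^(j+l)·4jlL³/(π²(j² − l²)²); higher powers the same way via product-to-sum and parts.
Normalization: ∫|ψ|² dx = 19.949.
⟨x⟩ = 2.4483 and ⟨x²⟩ = 7.3177.
(Δx)² = 7.3177 − (2.4483)² = 1.3236.

1.32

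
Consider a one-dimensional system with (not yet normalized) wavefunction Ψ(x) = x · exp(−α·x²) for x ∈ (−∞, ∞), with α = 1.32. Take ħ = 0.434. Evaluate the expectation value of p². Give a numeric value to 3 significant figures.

p² Ψ = −ħ² d²Ψ/dx²; ⟨p²⟩ = −ħ² ∫ Ψ*·Ψ'' dx / ∫|Ψ|² dx.
Expand each integrand as polynomial × e^(−2αx²) and use ∫x^(2j)·e^(−2αx²) dx = (2j−1)!!/(4α)^j · √(π/(2α)), odd powers → 0; here √(π/(2α)) = 1.0909. Differentiate with the product rule, d/dx e^(−αx²) = −2αx·e^(−αx²).
State is unnormalized: ∫|Ψ|² dx = 0.20660, and ∫Ψ*·(−ħ² Ψ'') dx = 0.15410, so ⟨p²⟩ = 0.15410 / 0.20660.
⟨p²⟩ = 0.74589.

0.746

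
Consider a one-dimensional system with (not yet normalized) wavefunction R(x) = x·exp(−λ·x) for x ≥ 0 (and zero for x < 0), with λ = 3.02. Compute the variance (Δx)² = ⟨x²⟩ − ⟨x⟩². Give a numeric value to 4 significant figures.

Compute ⟨x⟩ and ⟨x²⟩ separately, then (Δx)² = ⟨x²⟩ − ⟨x⟩².
Every integrand reduces to terms xʲ·e^(−2λx) on [0, ∞); use ∫₀^∞ xʲ·e^(−2λx) dx = j!/(2λ)^(j+1).
Normalization: ∫|R|² dx = 0.0090765.
⟨x⟩ = 0.49669 and ⟨x²⟩ = 0.32893.
(Δx)² = 0.32893 − (0.49669)² = 0.082233.

0.08223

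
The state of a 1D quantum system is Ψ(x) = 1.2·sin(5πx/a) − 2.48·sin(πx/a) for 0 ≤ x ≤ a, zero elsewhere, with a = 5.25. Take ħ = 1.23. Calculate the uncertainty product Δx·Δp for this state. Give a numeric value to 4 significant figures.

1.737

Δx = √(⟨x²⟩−⟨x⟩²), Δp = √(⟨p²⟩−⟨p⟩²).
On 0 ≤ x ≤ a (j ≠ l): ∫sin²(jπx/a) dx = a/2, ∫sin(jπx/a)·sin(lπx/a) dx = 0; diagonal moments ∫x·sin²(jπx/a) dx = a²/4, ∫x²·sin²(jπx/a) dx = a³·(1/6 − 1/(4j²π²)); cross terms ∫x·sin(jπx/a)·sin(lπx/a) dx = 0 for j + l even and −4jla²/(π²(j² − l²)²) for j + l odd, ∫x²·sin(jπx/a)·sin(lπx/a) dx = (−1)^(j+l)·4jla³/(π²(j² − l²)²); higher powers the same way via product-to-sum and parts. d²/dx² sin(jπx/a) = −(jπ/a)²·sin(jπx/a); on 0 ≤ x ≤ a, ∫sin²(jπx/a) dx = a/2 and ∫sin(jπx/a)·sin(lπx/a) dx = 0 for j ≠ l, so only diagonal terms survive in ∫|Ψ|² and ∫Ψ·Ψ″; ∫Ψ·Ψ′ dx = [Ψ²/2] between the walls = 0.
Normalization: ∫|Ψ|² dx = 19.925.
⟨x⟩ = 2.6250, ⟨x²⟩ = 7.8934 ⇒ Δx = 1.0014.
⟨p⟩ = 0.0000, ⟨p²⟩ = 3.0084 ⇒ Δp = 1.7345.
Δx·Δp = 1.7369.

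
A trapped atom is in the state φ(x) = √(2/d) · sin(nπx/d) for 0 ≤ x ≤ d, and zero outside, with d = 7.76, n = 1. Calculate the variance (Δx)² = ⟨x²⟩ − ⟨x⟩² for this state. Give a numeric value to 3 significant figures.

1.97

Compute ⟨x⟩ and ⟨x²⟩ separately, then (Δx)² = ⟨x²⟩ − ⟨x⟩².
With sin²θ = (1 − cos2θ)/2 on 0 ≤ x ≤ d: ∫sin²(nπx/d) dx = d/2, ∫x·sin²(nπx/d) dx = d²/4, ∫x²·sin²(nπx/d) dx = d³·(1/6 − 1/(4n²π²)); higher powers xᵏ the same way, integrating xᵏ·cos(2nπx/d) by parts.
⟨x⟩ = 3.8800 and ⟨x²⟩ = 17.022.
(Δx)² = 17.022 − (3.8800)² = 1.9675.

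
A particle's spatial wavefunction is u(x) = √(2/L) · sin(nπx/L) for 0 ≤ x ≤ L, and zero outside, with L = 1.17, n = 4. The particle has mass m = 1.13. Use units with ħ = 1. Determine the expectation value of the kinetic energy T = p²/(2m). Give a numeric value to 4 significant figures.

51.04

T = −(ħ²/2m) d²/dx², so ⟨T⟩ = −(ħ²/2m) ∫ u*·u'' dx; with m = 1.13.
d/dx sin(nπx/L) = (nπ/L)·cos(nπx/L) and d²/dx² sin(nπx/L) = −(nπ/L)²·sin(nπx/L); on 0 ≤ x ≤ L, ∫sin²(nπx/L) dx = L/2 and ∫sin(nπx/L)·cos(nπx/L) dx = 0.
⟨T⟩ = 51.043.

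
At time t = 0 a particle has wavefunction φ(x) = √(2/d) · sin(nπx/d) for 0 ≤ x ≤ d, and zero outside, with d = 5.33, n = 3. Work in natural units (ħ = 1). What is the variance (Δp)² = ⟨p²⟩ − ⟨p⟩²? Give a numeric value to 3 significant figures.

3.13

Compute ⟨p⟩ and ⟨p²⟩ separately; (Δp)² = ⟨p²⟩ − ⟨p⟩².
d/dx sin(nπx/d) = (nπ/d)·cos(nπx/d) and d²/dx² sin(nπx/d) = −(nπ/d)²·sin(nπx/d); on 0 ≤ x ≤ d, ∫sin²(nπx/d) dx = d/2 and ∫sin(nπx/d)·cos(nπx/d) dx = 0.
⟨p⟩ = 0.0000 and ⟨p²⟩ = 3.1267.
(Δp)² = 3.1267 − (0.0000)² = 3.1267.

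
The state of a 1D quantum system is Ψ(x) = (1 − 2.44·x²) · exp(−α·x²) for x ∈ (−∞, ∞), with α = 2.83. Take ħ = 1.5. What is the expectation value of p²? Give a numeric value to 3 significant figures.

p² Ψ = −ħ² d²Ψ/dx²; ⟨p²⟩ = −ħ² ∫ Ψ*·Ψ'' dx / ∫|Ψ|² dx.
Expand each integrand as polynomial × e^(−2αx²) and use ∫x^(2j)·e^(−2αx²) dx = (2j−1)!!/(4α)^j · √(π/(2α)), odd powers → 0; here √(π/(2α)) = 0.74502. Differentiate with the product rule, d/dx e^(−αx²) = −2αx·e^(−αx²).
State is unnormalized: ∫|Ψ|² dx = 0.52769, and ∫Ψ*·(−ħ² Ψ'') dx = 8.3318, so ⟨p²⟩ = 8.3318 / 0.52769.
⟨p²⟩ = 15.789.

15.8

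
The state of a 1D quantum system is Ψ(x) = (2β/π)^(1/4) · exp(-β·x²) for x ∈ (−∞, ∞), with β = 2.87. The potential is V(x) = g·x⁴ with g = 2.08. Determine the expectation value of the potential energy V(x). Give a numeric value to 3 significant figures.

0.0473

⟨V⟩ = ∫ V(x)·|Ψ|² dx.
Gaussian moments: ∫x^(2j)·e^(−2βx²) dx = (2j−1)!!/(4β)^j · √(π/(2β)), odd powers integrate to 0; here √(π/(2β)) = 0.73981.
⟨V⟩ = 0.047348.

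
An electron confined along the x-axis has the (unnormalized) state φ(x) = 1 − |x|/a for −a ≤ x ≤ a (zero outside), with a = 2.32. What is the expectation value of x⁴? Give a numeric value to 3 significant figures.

⟨x⁴⟩ = ∫ x⁴·|φ|² dx / ∫|φ|² dx (integrals over the domain).
φ is even, so ∫ over [−a, a] = 2∫₀ᵃ with φ = 1 − x/a there: ∫₀ᵃ (1 − x/a)² dx = a/3, ∫₀ᵃ x²(1 − x/a)² dx = a³/30, ∫₀ᵃ x⁴(1 − x/a)² dx = a⁵/105.
State is unnormalized: ∫|φ|² dx = 1.5467, and ∫φ*·x⁴·φ dx = 1.2802, so ⟨x⁴⟩ = 1.2802 / 1.5467.
⟨x⁴⟩ = 0.82772.

0.828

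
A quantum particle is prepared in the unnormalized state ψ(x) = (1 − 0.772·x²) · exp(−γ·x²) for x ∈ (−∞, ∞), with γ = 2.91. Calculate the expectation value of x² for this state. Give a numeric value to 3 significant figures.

⟨x²⟩ = ∫ x²·|ψ|² dx / ∫|ψ|² dx (integrals over the domain).
Expand each integrand as polynomial × e^(−2γx²) and use ∫x^(2j)·e^(−2γx²) dx = (2j−1)!!/(4γ)^j · √(π/(2γ)), odd powers → 0; here √(π/(2γ)) = 0.73471.
State is unnormalized: ∫|ψ|² dx = 0.64695, and ∫ψ*·x²·ψ dx = 0.042166, so ⟨x²⟩ = 0.042166 / 0.64695.
⟨x²⟩ = 0.065177.

0.0652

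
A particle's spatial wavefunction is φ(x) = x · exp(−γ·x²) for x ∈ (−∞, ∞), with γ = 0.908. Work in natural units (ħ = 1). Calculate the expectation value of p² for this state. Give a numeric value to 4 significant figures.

p² φ = −ħ² d²φ/dx²; ⟨p²⟩ = −ħ² ∫ φ*·φ'' dx / ∫|φ|² dx.
Expand each integrand as polynomial × e^(−2γx²) and use ∫x^(2j)·e^(−2γx²) dx = (2j−1)!!/(4γ)^j · √(π/(2γ)), odd powers → 0; here √(π/(2γ)) = 1.3153. Differentiate with the product rule, d/dx e^(−γx²) = −2γx·e^(−γx²).
State is unnormalized: ∫|φ|² dx = 0.36214, and ∫φ*·(−ħ² φ'') dx = 0.98646, so ⟨p²⟩ = 0.98646 / 0.36214.
⟨p²⟩ = 2.7240.

2.724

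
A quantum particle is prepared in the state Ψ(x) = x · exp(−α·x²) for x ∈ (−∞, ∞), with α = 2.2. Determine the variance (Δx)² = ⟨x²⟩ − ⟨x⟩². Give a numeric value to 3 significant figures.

Compute ⟨x⟩ and ⟨x²⟩ separately, then (Δx)² = ⟨x²⟩ − ⟨x⟩².
Expand each integrand as polynomial × e^(−2αx²) and use ∫x^(2j)·e^(−2αx²) dx = (2j−1)!!/(4α)^j · √(π/(2α)), odd powers → 0; here √(π/(2α)) = 0.84498.
Normalization: ∫|Ψ|² dx = 0.096021.
⟨x⟩ = 0.0000 and ⟨x²⟩ = 0.34091.
(Δx)² = 0.34091 − (0.0000)² = 0.34091.

0.341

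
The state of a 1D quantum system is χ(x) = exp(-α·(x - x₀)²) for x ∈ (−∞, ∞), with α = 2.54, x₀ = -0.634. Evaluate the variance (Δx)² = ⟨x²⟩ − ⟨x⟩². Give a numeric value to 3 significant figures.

Compute ⟨x⟩ and ⟨x²⟩ separately, then (Δx)² = ⟨x²⟩ − ⟨x⟩².
Gaussian moments (u = x − x₀): ∫u^(2j)·e^(−2αu²) du = (2j−1)!!/(4α)^j · √(π/(2α)), odd powers integrate to 0; here √(π/(2α)) = 0.78640.
Normalization: ∫|χ|² dx = 0.78640.
⟨x⟩ = -0.63400 and ⟨x²⟩ = 0.50038.
(Δx)² = 0.50038 − (-0.63400)² = 0.098425.

0.0984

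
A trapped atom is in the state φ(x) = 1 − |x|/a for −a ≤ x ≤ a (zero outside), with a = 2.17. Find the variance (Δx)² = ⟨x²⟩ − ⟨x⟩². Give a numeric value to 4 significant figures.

0.4709

Compute ⟨x⟩ and ⟨x²⟩ separately, then (Δx)² = ⟨x²⟩ − ⟨x⟩².
φ is even, so ∫ over [−a, a] = 2∫₀ᵃ with φ = 1 − x/a there: ∫₀ᵃ (1 − x/a)² dx = a/3, ∫₀ᵃ x²(1 − x/a)² dx = a³/30, ∫₀ᵃ x⁴(1 − x/a)² dx = a⁵/105.
Normalization: ∫|φ|² dx = 1.4467.
⟨x⟩ = 0.0000 and ⟨x²⟩ = 0.47089.
(Δx)² = 0.47089 − (0.0000)² = 0.47089.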